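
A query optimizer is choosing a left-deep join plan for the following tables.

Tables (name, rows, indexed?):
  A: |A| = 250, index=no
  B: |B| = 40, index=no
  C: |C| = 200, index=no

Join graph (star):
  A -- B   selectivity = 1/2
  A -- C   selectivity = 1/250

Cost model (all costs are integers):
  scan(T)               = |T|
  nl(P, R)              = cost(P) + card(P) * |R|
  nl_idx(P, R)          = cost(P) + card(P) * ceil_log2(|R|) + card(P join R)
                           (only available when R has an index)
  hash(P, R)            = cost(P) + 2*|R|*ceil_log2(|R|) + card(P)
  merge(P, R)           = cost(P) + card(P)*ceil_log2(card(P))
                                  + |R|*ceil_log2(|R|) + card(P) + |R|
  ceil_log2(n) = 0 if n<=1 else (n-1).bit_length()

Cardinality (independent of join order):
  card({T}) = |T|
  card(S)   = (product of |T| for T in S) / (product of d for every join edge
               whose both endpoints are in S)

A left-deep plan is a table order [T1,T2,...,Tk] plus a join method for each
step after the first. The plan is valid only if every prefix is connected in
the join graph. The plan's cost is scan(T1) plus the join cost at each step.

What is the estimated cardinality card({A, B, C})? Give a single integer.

Tables in S: A(250), B(40), C(200)
Edges inside S: A-B(d=2), A-C(d=250)
numerator = 250 * 40 * 200 = 2000000
denominator = 2 * 250 = 500
card(S) = 2000000 / 500 = 4000

4000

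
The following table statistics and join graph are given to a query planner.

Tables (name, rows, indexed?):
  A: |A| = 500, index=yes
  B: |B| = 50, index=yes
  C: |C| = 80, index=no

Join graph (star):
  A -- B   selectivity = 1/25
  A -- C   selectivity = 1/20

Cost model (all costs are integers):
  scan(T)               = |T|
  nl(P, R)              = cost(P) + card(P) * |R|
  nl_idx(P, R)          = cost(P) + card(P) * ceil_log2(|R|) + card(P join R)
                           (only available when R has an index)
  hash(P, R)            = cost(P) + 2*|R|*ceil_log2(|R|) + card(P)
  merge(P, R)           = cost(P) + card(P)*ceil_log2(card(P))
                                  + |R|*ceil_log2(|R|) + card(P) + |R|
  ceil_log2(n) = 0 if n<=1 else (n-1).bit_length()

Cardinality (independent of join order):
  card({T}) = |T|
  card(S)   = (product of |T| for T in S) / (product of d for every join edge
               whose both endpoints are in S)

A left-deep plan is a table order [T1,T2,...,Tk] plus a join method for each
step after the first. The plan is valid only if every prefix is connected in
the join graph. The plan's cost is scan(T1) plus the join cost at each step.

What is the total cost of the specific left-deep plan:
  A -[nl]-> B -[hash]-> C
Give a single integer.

27620

step 1: scan A: cost=500, card=500
step 2: join B via nl
    card(P join B) = 500*50/(25) = 1000
    cost = 500 + 500*50 = 25500
step 3: join C via hash
    card(P join C) = 1000*80/(20) = 4000
    cost = 25500 + 2*80*7 + 1000 = 27620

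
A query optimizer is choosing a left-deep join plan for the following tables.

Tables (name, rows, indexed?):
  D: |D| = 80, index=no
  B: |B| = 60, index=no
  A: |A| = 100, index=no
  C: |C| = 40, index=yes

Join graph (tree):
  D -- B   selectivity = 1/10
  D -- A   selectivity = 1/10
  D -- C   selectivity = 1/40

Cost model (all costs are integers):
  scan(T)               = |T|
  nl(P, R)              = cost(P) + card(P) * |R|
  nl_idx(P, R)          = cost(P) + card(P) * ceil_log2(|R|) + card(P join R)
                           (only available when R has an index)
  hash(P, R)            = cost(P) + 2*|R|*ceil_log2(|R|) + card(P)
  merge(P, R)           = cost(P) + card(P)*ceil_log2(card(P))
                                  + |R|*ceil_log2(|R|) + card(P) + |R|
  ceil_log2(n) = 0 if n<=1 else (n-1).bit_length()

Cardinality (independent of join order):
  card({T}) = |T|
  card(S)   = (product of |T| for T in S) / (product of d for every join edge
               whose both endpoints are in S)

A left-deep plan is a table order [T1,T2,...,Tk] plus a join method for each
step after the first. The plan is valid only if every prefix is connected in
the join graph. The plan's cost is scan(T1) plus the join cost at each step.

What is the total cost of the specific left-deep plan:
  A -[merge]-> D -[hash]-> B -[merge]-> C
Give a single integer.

step 1: scan A: cost=100, card=100
step 2: join D via merge
    card(P join D) = 100*80/(10) = 800
    cost = 100 + 100*7 + 80*7 + 100 + 80 = 1540
step 3: join B via hash
    card(P join B) = 800*60/(10) = 4800
    cost = 1540 + 2*60*6 + 800 = 3060
step 4: join C via merge
    card(P join C) = 4800*40/(40) = 4800
    cost = 3060 + 4800*13 + 40*6 + 4800 + 40 = 70540

70540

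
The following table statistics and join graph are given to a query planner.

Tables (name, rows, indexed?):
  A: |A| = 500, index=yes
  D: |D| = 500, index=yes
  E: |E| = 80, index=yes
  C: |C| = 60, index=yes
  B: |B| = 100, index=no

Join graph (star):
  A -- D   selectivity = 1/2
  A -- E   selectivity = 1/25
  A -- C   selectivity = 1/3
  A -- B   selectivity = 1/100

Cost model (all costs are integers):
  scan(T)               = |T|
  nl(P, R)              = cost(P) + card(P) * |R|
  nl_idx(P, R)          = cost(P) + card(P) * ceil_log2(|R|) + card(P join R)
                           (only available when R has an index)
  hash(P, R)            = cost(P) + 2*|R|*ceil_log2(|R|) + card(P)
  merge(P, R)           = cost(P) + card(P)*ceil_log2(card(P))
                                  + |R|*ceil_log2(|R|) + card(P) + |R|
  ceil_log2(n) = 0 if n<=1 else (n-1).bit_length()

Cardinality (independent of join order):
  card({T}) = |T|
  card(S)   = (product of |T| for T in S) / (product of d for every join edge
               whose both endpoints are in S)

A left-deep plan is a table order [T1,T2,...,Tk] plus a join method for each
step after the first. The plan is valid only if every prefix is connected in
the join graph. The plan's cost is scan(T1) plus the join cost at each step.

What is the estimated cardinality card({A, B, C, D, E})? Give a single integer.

Tables in S: A(500), B(100), C(60), D(500), E(80)
Edges inside S: A-D(d=2), A-E(d=25), A-C(d=3), A-B(d=100)
numerator = 500 * 100 * 60 * 500 * 80 = 120000000000
denominator = 2 * 25 * 3 * 100 = 15000
card(S) = 120000000000 / 15000 = 8000000

8000000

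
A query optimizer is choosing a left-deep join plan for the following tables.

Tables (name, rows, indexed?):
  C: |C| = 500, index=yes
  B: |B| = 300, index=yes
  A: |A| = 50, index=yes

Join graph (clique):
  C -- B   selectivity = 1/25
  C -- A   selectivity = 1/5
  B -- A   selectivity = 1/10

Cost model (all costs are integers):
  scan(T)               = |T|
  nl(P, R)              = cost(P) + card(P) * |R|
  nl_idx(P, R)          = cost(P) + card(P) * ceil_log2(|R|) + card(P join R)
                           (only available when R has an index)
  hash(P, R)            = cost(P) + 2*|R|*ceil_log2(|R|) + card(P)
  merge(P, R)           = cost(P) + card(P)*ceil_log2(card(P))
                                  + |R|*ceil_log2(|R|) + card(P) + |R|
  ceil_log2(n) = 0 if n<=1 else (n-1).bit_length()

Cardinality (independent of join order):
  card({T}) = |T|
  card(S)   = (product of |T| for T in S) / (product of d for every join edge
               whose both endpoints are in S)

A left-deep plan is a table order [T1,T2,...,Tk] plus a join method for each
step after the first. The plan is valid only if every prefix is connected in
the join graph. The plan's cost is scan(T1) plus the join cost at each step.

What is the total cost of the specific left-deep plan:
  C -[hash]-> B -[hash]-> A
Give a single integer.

13000

step 1: scan C: cost=500, card=500
step 2: join B via hash
    card(P join B) = 500*300/(25) = 6000
    cost = 500 + 2*300*9 + 500 = 6400
step 3: join A via hash
    card(P join A) = 6000*50/(5*10) = 6000
    cost = 6400 + 2*50*6 + 6000 = 13000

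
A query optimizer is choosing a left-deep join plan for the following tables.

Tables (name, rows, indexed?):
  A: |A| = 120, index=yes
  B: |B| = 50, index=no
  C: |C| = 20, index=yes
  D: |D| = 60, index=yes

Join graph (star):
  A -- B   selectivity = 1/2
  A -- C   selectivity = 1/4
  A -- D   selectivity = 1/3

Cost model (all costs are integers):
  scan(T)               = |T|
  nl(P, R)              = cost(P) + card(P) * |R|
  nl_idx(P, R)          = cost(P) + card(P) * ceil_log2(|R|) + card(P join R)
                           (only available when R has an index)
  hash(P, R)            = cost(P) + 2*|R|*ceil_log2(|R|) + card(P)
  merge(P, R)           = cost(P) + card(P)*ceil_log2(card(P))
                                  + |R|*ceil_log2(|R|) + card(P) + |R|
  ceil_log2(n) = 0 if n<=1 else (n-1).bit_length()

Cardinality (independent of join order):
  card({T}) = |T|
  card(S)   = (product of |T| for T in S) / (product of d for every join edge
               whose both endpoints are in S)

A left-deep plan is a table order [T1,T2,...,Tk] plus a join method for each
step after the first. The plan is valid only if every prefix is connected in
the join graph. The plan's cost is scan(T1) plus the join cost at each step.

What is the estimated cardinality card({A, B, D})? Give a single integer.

Tables in S: A(120), B(50), D(60)
Edges inside S: A-B(d=2), A-D(d=3)
numerator = 120 * 50 * 60 = 360000
denominator = 2 * 3 = 6
card(S) = 360000 / 6 = 60000

60000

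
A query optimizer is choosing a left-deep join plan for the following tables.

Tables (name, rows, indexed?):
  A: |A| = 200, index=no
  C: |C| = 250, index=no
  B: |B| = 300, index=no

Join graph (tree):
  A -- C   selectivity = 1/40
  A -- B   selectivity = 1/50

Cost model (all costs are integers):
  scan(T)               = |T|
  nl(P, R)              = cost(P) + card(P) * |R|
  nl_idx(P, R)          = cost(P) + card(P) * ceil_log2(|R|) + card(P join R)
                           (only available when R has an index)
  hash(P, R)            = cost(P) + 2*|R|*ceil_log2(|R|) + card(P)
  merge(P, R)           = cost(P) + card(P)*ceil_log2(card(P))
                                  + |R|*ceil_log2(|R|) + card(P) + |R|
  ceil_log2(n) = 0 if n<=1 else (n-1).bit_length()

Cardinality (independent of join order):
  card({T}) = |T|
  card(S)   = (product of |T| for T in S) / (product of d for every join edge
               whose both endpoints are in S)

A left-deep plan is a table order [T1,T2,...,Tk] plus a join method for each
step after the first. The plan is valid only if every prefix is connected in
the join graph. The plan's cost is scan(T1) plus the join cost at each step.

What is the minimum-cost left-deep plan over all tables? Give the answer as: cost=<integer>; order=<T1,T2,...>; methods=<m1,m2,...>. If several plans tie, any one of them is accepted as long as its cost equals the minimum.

Selinger DP (subsets sized 1..n):
  {A}: scan cost=200, card=200
  {C}: scan cost=250, card=250
  {B}: scan cost=300, card=300
  {AC}: card=1250; try (A,hash)→3700, (C,merge)→4250, (A,merge)→4300, (C,hash)→4400, (C,nl)→50200, (A,nl)→50250; best=3700 via (A,hash)
  {AB}: card=1200; try (A,hash)→3800, (B,merge)→5000, (A,merge)→5100, (B,hash)→5800, (B,nl)→60200, (A,nl)→60300; best=3800 via (A,hash)
  {ABC}: card=7500; try (C,hash)→9000, (B,hash)→10350, (C,merge)→20450, (B,merge)→21700, (C,nl)→303800, (B,nl)→378700; best=9000 via (C,hash)

cost=9000; order=B,A,C; methods=hash,hash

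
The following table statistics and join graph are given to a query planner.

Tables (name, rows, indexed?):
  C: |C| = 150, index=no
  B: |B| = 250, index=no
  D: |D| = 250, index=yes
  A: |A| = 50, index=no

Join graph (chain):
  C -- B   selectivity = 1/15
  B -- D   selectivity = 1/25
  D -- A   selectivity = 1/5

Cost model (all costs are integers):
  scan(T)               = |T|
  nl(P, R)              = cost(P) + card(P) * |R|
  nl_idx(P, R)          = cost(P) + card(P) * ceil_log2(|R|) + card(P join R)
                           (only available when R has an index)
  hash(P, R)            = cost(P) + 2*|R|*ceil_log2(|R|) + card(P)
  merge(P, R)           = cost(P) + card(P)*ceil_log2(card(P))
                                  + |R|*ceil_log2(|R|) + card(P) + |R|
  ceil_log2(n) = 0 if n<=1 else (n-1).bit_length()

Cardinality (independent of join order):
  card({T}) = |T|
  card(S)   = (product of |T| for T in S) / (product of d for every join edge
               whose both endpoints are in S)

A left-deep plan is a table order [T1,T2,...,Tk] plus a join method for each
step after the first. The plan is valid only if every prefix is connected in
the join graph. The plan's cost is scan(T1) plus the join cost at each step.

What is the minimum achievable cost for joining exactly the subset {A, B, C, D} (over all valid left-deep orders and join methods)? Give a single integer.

Selinger DP over subsets of {A,B,C,D}:
  {C}: scan cost=150, card=150
  {B}: scan cost=250, card=250
  {D}: scan cost=250, card=250
  {A}: scan cost=50, card=50
  {BC}: card=2500; try (C,hash)→2900, (B,merge)→3750, (C,merge)→3850, (B,hash)→4300, (B,nl)→37650, (C,nl)→37750; best=2900 via (C,hash)
  {BD}: card=2500; try (D,hash)→4500, (B,hash)→4500, (D,merge)→4750, (D,nl_idx)→4750, (B,merge)→4750, (D,nl)→62750 …(+1); best=4500 via (D,hash)
  {AD}: card=2500; try (A,hash)→1100, (D,merge)→2650, (A,merge)→2850, (D,nl_idx)→2950, (D,hash)→4100, (D,nl)→12550 …(+1); best=1100 via (A,hash)
  {BCD}: card=25000; try (D,hash)→9400, (C,hash)→9400, (D,merge)→37650, (C,merge)→38350, (D,nl_idx)→47900, (C,nl)→379500 …(+1); best=9400 via (D,hash)
  {ABD}: card=25000; try (B,hash)→7600, (A,hash)→7600, (B,merge)→35850, (A,merge)→37350, (A,nl)→129500, (B,nl)→626100; best=7600 via (B,hash)
  {ABCD}: card=250000; try (C,hash)→35000, (A,hash)→35000, (C,merge)→408950, (A,merge)→409750, (A,nl)→1259400, (C,nl)→3757600; best=35000 via (C,hash)

35000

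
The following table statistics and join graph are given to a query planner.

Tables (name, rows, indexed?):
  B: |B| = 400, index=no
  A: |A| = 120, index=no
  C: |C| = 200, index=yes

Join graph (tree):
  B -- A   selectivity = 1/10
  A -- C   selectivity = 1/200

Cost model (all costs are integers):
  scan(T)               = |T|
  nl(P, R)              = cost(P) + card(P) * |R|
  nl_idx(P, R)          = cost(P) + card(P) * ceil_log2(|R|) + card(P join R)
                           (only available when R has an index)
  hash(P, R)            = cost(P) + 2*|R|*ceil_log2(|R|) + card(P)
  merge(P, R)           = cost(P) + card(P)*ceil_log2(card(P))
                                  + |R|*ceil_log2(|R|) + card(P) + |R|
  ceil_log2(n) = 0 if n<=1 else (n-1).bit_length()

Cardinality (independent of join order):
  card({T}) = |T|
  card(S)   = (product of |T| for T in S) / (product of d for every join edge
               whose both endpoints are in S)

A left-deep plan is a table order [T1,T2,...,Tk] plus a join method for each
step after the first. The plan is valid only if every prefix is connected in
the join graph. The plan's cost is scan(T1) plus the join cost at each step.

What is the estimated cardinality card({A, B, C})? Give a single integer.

Tables in S: A(120), B(400), C(200)
Edges inside S: B-A(d=10), A-C(d=200)
numerator = 120 * 400 * 200 = 9600000
denominator = 10 * 200 = 2000
card(S) = 9600000 / 2000 = 4800

4800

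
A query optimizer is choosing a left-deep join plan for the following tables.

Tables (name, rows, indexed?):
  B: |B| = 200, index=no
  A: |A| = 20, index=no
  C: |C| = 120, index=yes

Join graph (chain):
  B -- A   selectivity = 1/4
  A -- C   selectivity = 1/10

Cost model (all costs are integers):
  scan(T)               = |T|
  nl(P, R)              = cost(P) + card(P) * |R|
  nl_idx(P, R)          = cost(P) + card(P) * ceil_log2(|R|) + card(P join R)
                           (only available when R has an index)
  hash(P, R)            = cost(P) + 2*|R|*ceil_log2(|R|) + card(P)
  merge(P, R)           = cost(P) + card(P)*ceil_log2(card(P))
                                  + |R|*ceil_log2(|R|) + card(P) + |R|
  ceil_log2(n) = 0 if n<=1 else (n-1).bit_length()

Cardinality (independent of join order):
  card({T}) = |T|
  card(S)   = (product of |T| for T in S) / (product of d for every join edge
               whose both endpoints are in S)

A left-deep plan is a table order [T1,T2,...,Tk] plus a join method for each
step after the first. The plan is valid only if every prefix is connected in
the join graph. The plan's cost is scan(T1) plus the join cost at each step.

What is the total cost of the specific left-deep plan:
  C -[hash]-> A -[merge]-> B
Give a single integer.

step 1: scan C: cost=120, card=120
step 2: join A via hash
    card(P join A) = 120*20/(10) = 240
    cost = 120 + 2*20*5 + 120 = 440
step 3: join B via merge
    card(P join B) = 240*200/(4) = 12000
    cost = 440 + 240*8 + 200*8 + 240 + 200 = 4400

4400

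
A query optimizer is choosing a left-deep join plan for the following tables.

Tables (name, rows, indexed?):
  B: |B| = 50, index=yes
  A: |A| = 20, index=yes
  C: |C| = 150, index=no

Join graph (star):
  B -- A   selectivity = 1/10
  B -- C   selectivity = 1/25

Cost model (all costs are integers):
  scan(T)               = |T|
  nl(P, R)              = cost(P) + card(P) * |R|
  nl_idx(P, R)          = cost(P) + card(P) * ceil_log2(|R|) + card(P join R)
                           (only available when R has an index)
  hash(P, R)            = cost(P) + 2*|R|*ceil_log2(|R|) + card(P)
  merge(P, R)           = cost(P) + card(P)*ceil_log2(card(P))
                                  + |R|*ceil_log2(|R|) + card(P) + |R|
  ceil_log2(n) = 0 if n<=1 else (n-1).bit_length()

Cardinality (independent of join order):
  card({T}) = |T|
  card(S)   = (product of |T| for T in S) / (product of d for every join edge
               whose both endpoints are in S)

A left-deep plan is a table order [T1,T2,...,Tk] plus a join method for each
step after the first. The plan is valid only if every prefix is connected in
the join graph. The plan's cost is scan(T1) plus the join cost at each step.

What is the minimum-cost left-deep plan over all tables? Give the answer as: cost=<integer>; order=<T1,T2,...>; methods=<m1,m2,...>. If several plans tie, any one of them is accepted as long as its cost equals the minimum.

cost=1400; order=C,B,A; methods=hash,hash

Selinger DP (subsets sized 1..n):
  {B}: scan cost=50, card=50
  {A}: scan cost=20, card=20
  {C}: scan cost=150, card=150
  {AB}: card=100; try (B,nl_idx)→240, (A,hash)→300, (A,nl_idx)→400, (B,merge)→490, (A,merge)→520, (B,hash)→640 …(+2); best=240 via (B,nl_idx)
  {BC}: card=300; try (B,hash)→900, (B,nl_idx)→1350, (C,merge)→1750, (B,merge)→1850, (C,hash)→2500, (C,nl)→7550 …(+1); best=900 via (B,hash)
  {ABC}: card=600; try (A,hash)→1400, (C,merge)→2390, (C,hash)→2740, (A,nl_idx)→3000, (A,merge)→4020, (A,nl)→6900 …(+1); best=1400 via (A,hash)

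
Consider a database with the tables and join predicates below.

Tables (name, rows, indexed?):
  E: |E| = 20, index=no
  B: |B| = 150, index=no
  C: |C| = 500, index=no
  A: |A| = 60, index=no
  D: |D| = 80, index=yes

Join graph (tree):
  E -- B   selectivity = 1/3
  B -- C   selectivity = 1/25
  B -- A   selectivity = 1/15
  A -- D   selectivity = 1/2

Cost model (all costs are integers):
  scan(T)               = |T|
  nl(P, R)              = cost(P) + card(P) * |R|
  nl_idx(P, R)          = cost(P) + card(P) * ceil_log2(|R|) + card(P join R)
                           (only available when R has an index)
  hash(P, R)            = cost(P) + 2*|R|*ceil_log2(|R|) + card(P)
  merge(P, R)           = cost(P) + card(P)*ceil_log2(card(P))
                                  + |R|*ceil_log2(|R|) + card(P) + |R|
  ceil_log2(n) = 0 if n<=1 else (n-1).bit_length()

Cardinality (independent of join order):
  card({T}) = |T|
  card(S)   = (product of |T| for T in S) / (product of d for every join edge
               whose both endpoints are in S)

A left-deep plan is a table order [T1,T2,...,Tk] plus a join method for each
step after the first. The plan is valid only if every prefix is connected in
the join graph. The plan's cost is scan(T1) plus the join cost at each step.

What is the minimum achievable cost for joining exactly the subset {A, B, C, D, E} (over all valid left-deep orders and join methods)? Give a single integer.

Selinger DP over subsets of {A,B,C,D,E}:
  {E}: scan cost=20, card=20
  {B}: scan cost=150, card=150
  {C}: scan cost=500, card=500
  {A}: scan cost=60, card=60
  {D}: scan cost=80, card=80
  {BE}: card=1000; try (E,hash)→500, (B,merge)→1490, (E,merge)→1620, (B,hash)→2440, (B,nl)→3020, (E,nl)→3150; best=500 via (E,hash)
  {BC}: card=3000; try (B,hash)→3400, (C,merge)→6500, (B,merge)→6850, (C,hash)→9300, (C,nl)→75150, (B,nl)→75500; best=3400 via (B,hash)
  {AB}: card=600; try (A,hash)→1020, (B,merge)→1830, (A,merge)→1920, (B,hash)→2520, (B,nl)→9060, (A,nl)→9150; best=1020 via (A,hash)
  {AD}: card=2400; try (A,hash)→880, (D,merge)→1120, (A,merge)→1140, (D,hash)→1240, (D,nl_idx)→2880, (D,nl)→4860 …(+1); best=880 via (A,hash)
  {BCE}: card=20000; try (E,hash)→6600, (C,hash)→10500, (C,merge)→16500, (E,merge)→42520, (E,nl)→63400, (C,nl)→500500; best=6600 via (E,hash)
  {ABE}: card=4000; try (E,hash)→1820, (A,hash)→2220, (E,merge)→7740, (A,merge)→11920, (E,nl)→13020, (A,nl)→60500; best=1820 via (E,hash)
  {ABC}: card=12000; try (A,hash)→7120, (C,hash)→10620, (C,merge)→12620, (A,merge)→42820, (A,nl)→183400, (C,nl)→301020; best=7120 via (A,hash)
  {ABD}: card=24000; try (D,hash)→2740, (B,hash)→5680, (D,merge)→8260, (D,nl_idx)→29220, (B,merge)→33430, (D,nl)→49020 …(+1); best=2740 via (D,hash)
  {ABCE}: card=80000; try (C,hash)→14820, (E,hash)→19320, (A,hash)→27320, (C,merge)→58820, (E,merge)→187240, (E,nl)→247120 …(+3); best=14820 via (C,hash)
  {ABDE}: card=160000; try (D,hash)→6940, (E,hash)→26940, (D,merge)→54460, (D,nl_idx)→189820, (D,nl)→321820, (E,merge)→386860 …(+1); best=6940 via (D,hash)
  {ABCD}: card=480000; try (D,hash)→20240, (C,hash)→35740, (D,merge)→187760, (C,merge)→391740, (D,nl_idx)→571120, (D,nl)→967120 …(+1); best=20240 via (D,hash)
  {ABCDE}: card=3200000; try (D,hash)→95940, (C,hash)→175940, (E,hash)→500440, (D,merge)→1455460, (C,merge)→3051940, (D,nl_idx)→3774820 …(+4); best=95940 via (D,hash)

95940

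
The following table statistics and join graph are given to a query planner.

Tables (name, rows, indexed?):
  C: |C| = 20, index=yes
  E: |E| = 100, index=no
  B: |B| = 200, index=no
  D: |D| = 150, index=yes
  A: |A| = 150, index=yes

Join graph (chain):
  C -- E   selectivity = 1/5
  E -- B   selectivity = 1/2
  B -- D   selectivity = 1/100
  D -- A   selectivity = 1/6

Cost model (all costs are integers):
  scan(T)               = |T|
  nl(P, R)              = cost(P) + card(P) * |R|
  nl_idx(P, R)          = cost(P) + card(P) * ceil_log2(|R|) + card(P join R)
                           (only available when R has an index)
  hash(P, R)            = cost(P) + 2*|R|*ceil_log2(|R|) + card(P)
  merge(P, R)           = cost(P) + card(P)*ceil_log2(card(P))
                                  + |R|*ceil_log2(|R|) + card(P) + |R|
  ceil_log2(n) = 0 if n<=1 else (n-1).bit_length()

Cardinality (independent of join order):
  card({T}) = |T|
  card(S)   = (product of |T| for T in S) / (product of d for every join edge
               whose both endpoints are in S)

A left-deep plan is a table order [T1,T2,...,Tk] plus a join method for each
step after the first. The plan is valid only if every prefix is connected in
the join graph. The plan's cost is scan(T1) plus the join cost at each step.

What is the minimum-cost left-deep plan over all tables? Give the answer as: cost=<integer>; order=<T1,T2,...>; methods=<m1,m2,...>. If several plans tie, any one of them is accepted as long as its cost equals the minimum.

Selinger DP (subsets sized 1..n):
  {C}: scan cost=20, card=20
  {E}: scan cost=100, card=100
  {B}: scan cost=200, card=200
  {D}: scan cost=150, card=150
  {A}: scan cost=150, card=150
  {CE}: card=400; try (C,hash)→400, (E,merge)→940, (C,nl_idx)→1000, (C,merge)→1020, (E,hash)→1440, (E,nl)→2020 …(+1); best=400 via (C,hash)
  {BE}: card=10000; try (E,hash)→1800, (B,merge)→2700, (E,merge)→2800, (B,hash)→3400, (B,nl)→20100, (E,nl)→20200; best=1800 via (E,hash)
  {BD}: card=300; try (D,nl_idx)→2100, (D,hash)→2800, (B,merge)→3300, (D,merge)→3350, (B,hash)→3500, (B,nl)→30150 …(+1); best=2100 via (D,nl_idx)
  {AD}: card=3750; try (D,hash)→2700, (A,hash)→2700, (D,merge)→2850, (A,merge)→2850, (D,nl_idx)→5100, (A,nl_idx)→5100 …(+2); best=2700 via (D,hash)
  {BCE}: card=40000; try (B,hash)→4000, (B,merge)→6200, (C,hash)→12000, (B,nl)→80400, (C,nl_idx)→91800, (C,merge)→151920 …(+1); best=4000 via (B,hash)
  {BDE}: card=15000; try (E,hash)→3800, (E,merge)→5900, (D,hash)→14200, (E,nl)→32100, (D,nl_idx)→96800, (D,merge)→153150 …(+1); best=3800 via (E,hash)
  {ABD}: card=7500; try (A,hash)→4800, (A,merge)→6450, (B,hash)→9650, (A,nl_idx)→12000, (A,nl)→47100, (B,merge)→53250 …(+1); best=4800 via (A,hash)
  {BCDE}: card=60000; try (C,hash)→19000, (D,hash)→46400, (C,nl_idx)→138800, (C,merge)→228920, (C,nl)→303800, (D,nl_idx)→384000 …(+2); best=19000 via (C,hash)
  {ABDE}: card=375000; try (E,hash)→13700, (A,hash)→21200, (E,merge)→110600, (A,merge)→230150, (A,nl_idx)→498800, (E,nl)→754800 …(+1); best=13700 via (E,hash)
  {ABCDE}: card=1500000; try (A,hash)→81400, (C,hash)→388900, (A,merge)→1040350, (A,nl_idx)→1999000, (C,nl_idx)→3388700, (C,nl)→7513700 …(+2); best=81400 via (A,hash)

cost=81400; order=B,D,E,C,A; methods=nl_idx,hash,hash,hash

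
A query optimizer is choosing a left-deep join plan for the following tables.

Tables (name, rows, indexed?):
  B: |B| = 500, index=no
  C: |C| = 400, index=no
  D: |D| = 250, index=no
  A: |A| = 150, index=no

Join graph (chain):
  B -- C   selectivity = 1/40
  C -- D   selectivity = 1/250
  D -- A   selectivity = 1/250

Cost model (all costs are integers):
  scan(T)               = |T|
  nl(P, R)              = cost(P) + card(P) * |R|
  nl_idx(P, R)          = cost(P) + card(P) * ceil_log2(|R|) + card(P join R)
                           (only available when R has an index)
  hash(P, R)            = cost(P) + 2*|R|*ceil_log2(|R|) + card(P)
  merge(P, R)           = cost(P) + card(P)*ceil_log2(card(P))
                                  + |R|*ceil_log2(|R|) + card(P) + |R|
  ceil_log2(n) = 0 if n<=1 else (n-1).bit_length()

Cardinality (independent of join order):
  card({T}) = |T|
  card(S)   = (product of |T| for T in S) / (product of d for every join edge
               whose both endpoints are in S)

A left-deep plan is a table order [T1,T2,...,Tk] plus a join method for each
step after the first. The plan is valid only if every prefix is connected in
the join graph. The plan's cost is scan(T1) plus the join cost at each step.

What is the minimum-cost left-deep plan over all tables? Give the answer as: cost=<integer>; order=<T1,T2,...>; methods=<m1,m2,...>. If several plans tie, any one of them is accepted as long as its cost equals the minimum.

cost=14760; order=C,D,A,B; methods=hash,hash,merge

Selinger DP (subsets sized 1..n):
  {B}: scan cost=500, card=500
  {C}: scan cost=400, card=400
  {D}: scan cost=250, card=250
  {A}: scan cost=150, card=150
  {BC}: card=5000; try (C,hash)→8200, (B,merge)→9400, (C,merge)→9500, (B,hash)→9800, (B,nl)→200400, (C,nl)→200500; best=8200 via (C,hash)
  {CD}: card=400; try (D,hash)→4800, (C,merge)→6500, (D,merge)→6650, (C,hash)→7700, (C,nl)→100250, (D,nl)→100400; best=4800 via (D,hash)
  {AD}: card=150; try (A,hash)→2900, (D,merge)→3750, (A,merge)→3850, (D,hash)→4300, (D,nl)→37650, (A,nl)→37750; best=2900 via (A,hash)
  {BCD}: card=5000; try (B,merge)→13800, (B,hash)→14200, (D,hash)→17200, (D,merge)→80450, (B,nl)→204800, (D,nl)→1258200; best=13800 via (B,merge)
  {ACD}: card=240; try (A,hash)→7600, (C,merge)→8250, (A,merge)→10150, (C,hash)→10250, (C,nl)→62900, (A,nl)→64800; best=7600 via (A,hash)
  {ABCD}: card=3000; try (B,merge)→14760, (B,hash)→16840, (A,hash)→21200, (A,merge)→85150, (B,nl)→127600, (A,nl)→763800; best=14760 via (B,merge)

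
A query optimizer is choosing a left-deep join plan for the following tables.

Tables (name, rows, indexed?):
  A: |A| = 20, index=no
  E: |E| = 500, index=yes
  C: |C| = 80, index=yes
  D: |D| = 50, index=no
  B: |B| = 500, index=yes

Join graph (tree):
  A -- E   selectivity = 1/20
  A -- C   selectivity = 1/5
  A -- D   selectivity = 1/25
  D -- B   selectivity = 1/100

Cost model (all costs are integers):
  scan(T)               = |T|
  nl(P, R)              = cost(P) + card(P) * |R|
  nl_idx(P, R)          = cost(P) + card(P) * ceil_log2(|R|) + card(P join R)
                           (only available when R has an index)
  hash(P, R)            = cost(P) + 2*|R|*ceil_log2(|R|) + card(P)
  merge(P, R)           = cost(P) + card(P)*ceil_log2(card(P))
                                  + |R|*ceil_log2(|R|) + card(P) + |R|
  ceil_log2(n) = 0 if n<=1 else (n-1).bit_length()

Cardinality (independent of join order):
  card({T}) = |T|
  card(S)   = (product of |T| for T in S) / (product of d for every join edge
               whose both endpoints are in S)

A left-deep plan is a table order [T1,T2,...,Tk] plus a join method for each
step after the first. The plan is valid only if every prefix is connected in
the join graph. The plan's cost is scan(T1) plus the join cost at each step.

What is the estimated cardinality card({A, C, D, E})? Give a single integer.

16000

Tables in S: A(20), C(80), D(50), E(500)
Edges inside S: A-E(d=20), A-C(d=5), A-D(d=25)
numerator = 20 * 80 * 50 * 500 = 40000000
denominator = 20 * 5 * 25 = 2500
card(S) = 40000000 / 2500 = 16000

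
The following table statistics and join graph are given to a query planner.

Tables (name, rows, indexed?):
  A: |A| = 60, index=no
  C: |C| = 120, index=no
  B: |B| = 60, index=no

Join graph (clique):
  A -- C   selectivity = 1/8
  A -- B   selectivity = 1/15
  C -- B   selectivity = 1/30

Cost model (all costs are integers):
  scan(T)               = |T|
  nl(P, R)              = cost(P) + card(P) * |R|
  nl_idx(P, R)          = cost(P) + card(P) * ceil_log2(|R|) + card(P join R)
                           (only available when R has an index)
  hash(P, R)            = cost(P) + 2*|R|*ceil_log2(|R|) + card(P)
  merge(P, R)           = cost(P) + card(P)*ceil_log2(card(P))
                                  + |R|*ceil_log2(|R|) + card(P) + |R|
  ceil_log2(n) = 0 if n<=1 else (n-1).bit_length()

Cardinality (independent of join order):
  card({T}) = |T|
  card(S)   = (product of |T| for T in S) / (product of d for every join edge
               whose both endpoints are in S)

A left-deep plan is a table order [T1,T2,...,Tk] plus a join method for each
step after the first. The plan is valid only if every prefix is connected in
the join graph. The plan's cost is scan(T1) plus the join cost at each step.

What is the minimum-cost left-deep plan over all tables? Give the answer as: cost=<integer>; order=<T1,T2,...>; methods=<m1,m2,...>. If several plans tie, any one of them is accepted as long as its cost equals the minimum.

cost=1920; order=C,B,A; methods=hash,hash

Selinger DP (subsets sized 1..n):
  {A}: scan cost=60, card=60
  {C}: scan cost=120, card=120
  {B}: scan cost=60, card=60
  {AC}: card=900; try (A,hash)→960, (C,merge)→1440, (A,merge)→1500, (C,hash)→1800, (C,nl)→7260, (A,nl)→7320; best=960 via (A,hash)
  {AB}: card=240; try (B,hash)→840, (A,hash)→840, (B,merge)→900, (A,merge)→900, (B,nl)→3660, (A,nl)→3660; best=840 via (B,hash)
  {BC}: card=240; try (B,hash)→960, (C,merge)→1440, (B,merge)→1500, (C,hash)→1800, (C,nl)→7260, (B,nl)→7320; best=960 via (B,hash)
  {ABC}: card=120; try (A,hash)→1920, (B,hash)→2580, (C,hash)→2760, (A,merge)→3540, (C,merge)→3960, (B,merge)→11280 …(+3); best=1920 via (A,hash)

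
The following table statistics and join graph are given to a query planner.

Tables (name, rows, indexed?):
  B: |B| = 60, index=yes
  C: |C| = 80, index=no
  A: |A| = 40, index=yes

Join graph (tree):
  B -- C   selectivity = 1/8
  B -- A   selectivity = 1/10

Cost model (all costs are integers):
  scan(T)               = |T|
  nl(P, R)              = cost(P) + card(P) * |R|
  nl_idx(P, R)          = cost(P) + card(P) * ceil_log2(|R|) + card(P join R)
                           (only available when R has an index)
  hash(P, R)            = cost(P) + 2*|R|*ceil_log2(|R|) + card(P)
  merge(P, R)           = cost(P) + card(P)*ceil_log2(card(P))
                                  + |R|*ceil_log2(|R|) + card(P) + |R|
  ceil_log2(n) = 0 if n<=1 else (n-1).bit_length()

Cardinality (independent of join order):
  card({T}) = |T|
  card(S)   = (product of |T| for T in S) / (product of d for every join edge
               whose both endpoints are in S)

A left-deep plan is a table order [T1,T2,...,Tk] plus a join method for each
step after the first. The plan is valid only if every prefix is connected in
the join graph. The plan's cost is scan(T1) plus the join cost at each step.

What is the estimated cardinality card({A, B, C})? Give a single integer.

Tables in S: A(40), B(60), C(80)
Edges inside S: B-C(d=8), B-A(d=10)
numerator = 40 * 60 * 80 = 192000
denominator = 8 * 10 = 80
card(S) = 192000 / 80 = 2400

2400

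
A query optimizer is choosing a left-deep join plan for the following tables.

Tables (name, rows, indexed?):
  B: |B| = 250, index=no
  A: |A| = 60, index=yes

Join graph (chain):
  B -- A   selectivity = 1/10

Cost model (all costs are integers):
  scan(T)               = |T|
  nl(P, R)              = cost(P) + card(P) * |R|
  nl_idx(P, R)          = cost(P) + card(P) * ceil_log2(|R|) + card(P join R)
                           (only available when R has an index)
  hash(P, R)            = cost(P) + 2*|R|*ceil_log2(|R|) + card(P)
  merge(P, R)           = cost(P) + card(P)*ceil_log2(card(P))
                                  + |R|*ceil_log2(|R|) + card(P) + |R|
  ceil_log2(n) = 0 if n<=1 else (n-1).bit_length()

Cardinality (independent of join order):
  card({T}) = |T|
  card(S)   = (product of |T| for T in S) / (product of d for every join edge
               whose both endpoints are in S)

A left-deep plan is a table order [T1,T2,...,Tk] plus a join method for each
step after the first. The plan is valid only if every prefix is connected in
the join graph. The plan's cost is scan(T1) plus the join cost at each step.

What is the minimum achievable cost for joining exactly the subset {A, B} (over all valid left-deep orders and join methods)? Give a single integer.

Selinger DP over subsets of {A,B}:
  {B}: scan cost=250, card=250
  {A}: scan cost=60, card=60
  {AB}: card=1500; try (A,hash)→1220, (B,merge)→2730, (A,merge)→2920, (A,nl_idx)→3250, (B,hash)→4120, (B,nl)→15060 …(+1); best=1220 via (A,hash)

1220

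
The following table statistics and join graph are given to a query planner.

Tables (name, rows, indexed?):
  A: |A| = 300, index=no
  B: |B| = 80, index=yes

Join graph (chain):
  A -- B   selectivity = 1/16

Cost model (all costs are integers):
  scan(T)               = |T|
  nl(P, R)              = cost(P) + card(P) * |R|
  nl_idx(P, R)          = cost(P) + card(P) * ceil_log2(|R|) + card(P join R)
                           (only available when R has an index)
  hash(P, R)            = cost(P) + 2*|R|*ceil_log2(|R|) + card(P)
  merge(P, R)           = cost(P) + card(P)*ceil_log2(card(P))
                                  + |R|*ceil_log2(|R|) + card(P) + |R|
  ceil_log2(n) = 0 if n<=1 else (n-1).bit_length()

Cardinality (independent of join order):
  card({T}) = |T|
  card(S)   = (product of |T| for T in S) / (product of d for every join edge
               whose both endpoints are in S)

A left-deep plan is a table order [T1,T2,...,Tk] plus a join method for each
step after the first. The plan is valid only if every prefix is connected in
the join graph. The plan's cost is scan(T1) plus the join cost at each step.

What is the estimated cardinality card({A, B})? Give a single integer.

1500

Tables in S: A(300), B(80)
Edges inside S: A-B(d=16)
numerator = 300 * 80 = 24000
denominator = 16 = 16
card(S) = 24000 / 16 = 1500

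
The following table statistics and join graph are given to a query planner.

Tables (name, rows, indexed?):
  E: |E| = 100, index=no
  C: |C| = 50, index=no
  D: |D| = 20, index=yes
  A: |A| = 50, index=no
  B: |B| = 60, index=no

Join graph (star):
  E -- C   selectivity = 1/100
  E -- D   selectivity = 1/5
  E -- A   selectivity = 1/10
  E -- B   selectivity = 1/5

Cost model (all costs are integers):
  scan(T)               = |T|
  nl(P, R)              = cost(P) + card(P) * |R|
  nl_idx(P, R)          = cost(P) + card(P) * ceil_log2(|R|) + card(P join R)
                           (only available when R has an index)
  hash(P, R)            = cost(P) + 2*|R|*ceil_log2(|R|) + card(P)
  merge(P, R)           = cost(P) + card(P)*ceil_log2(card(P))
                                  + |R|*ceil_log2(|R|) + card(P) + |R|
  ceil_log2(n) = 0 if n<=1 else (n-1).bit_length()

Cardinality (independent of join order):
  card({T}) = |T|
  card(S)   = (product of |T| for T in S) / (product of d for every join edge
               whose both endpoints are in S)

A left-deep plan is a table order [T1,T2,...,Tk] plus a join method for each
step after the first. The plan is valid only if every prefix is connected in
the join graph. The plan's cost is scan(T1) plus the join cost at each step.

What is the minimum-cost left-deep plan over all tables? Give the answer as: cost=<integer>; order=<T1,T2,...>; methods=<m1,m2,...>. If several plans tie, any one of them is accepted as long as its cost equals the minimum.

Selinger DP (subsets sized 1..n):
  {E}: scan cost=100, card=100
  {C}: scan cost=50, card=50
  {D}: scan cost=20, card=20
  {A}: scan cost=50, card=50
  {B}: scan cost=60, card=60
  {CE}: card=50; try (C,hash)→800, (E,merge)→1200, (C,merge)→1250, (E,hash)→1500, (E,nl)→5050, (C,nl)→5100; best=800 via (C,hash)
  {DE}: card=400; try (D,hash)→400, (E,merge)→940, (D,nl_idx)→1000, (D,merge)→1020, (E,hash)→1440, (E,nl)→2020 …(+1); best=400 via (D,hash)
  {AE}: card=500; try (A,hash)→800, (E,merge)→1200, (A,merge)→1250, (E,hash)→1500, (E,nl)→5050, (A,nl)→5100; best=800 via (A,hash)
  {BE}: card=1200; try (B,hash)→920, (E,merge)→1280, (B,merge)→1320, (E,hash)→1520, (E,nl)→6060, (B,nl)→6100; best=920 via (B,hash)
  {CDE}: card=200; try (D,hash)→1050, (D,nl_idx)→1250, (D,merge)→1270, (C,hash)→1400, (D,nl)→1800, (C,merge)→4750 …(+1); best=1050 via (D,hash)
  {ACE}: card=250; try (A,hash)→1450, (A,merge)→1500, (C,hash)→1900, (A,nl)→3300, (C,merge)→6150, (C,nl)→25800; best=1450 via (A,hash)
  {BCE}: card=600; try (B,hash)→1570, (B,merge)→1570, (C,hash)→2720, (B,nl)→3800, (C,merge)→15670, (C,nl)→60920; best=1570 via (B,hash)
  {ADE}: card=2000; try (A,hash)→1400, (D,hash)→1500, (A,merge)→4750, (D,nl_idx)→5300, (D,merge)→5920, (D,nl)→10800 …(+1); best=1400 via (A,hash)
  {BDE}: card=4800; try (B,hash)→1520, (D,hash)→2320, (B,merge)→4820, (D,nl_idx)→11720, (D,merge)→15440, (B,nl)→24400 …(+1); best=1520 via (B,hash)
  {ABE}: card=6000; try (B,hash)→2020, (A,hash)→2720, (B,merge)→6220, (A,merge)→15670, (B,nl)→30800, (A,nl)→60920; best=2020 via (B,hash)
  {ACDE}: card=1000; try (A,hash)→1850, (D,hash)→1900, (A,merge)→3200, (D,nl_idx)→3700, (D,merge)→3820, (C,hash)→4000 …(+4); best=1850 via (A,hash)
  {BCDE}: card=2400; try (B,hash)→1970, (D,hash)→2370, (B,merge)→3270, (C,hash)→6920, (D,nl_idx)→6970, (D,merge)→8290 …(+4); best=1970 via (B,hash)
  {ABCE}: card=3000; try (B,hash)→2420, (A,hash)→2770, (B,merge)→4120, (A,merge)→8520, (C,hash)→8620, (B,nl)→16450 …(+3); best=2420 via (B,hash)
  {ABDE}: card=24000; try (B,hash)→4120, (A,hash)→6920, (D,hash)→8220, (B,merge)→25820, (D,nl_idx)→56020, (A,merge)→69070 …(+4); best=4120 via (B,hash)
  {ABCDE}: card=12000; try (B,hash)→3570, (A,hash)→4970, (D,hash)→5620, (B,merge)→13270, (C,hash)→28720, (D,nl_idx)→29420 …(+7); best=3570 via (B,hash)

cost=3570; order=E,C,D,A,B; methods=hash,hash,hash,hash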